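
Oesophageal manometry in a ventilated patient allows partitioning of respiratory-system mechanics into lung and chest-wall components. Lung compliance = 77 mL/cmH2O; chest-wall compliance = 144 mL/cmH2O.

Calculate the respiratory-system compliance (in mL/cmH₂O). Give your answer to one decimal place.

50.2

Lung and chest wall are elastances in series: 1/Crs = 1/CL + 1/Ccw.
1/Crs = 1/77 + 1/144 = 0.01993.
Crs = 50.176 mL/cmH2O.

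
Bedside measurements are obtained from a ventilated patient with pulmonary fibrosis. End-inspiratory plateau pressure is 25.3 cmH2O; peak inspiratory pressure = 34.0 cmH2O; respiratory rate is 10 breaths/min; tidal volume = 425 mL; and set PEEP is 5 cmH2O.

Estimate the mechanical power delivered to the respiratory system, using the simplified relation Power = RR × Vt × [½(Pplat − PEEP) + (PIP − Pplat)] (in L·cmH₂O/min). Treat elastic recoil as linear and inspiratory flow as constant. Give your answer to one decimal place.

Per-breath work = Vt × [½(Pplat−PEEP) + (PIP−Pplat)] = 0.425 × [0.5×20.3 + 8.7] = 0.425 × 18.85 = 8.011 L·cmH2O.
Power = 10 × 8.011 = 80.11 L·cmH2O/min.

80.1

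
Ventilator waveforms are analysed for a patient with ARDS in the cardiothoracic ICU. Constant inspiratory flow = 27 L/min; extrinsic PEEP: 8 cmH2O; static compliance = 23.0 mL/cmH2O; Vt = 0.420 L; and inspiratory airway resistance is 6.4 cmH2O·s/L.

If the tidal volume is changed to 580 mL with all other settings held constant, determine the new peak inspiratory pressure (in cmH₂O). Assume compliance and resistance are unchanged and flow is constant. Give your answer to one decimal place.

36.1

Flow: 27 L/min ÷ 60 = 0.45 L/s.
PIP = Vt/C + R·V̇ + PEEP (constant-flow equation of motion).
Only the elastic term changes: ΔPIP = ΔVt / C = (580 − 420) / 23.0 = 6.957 cmH2O.
Original PIP = 420/23.0 + 6.4×0.45 + 8 = 29.141 cmH2O; new PIP = 29.141 + (6.957) = 36.098 cmH2O.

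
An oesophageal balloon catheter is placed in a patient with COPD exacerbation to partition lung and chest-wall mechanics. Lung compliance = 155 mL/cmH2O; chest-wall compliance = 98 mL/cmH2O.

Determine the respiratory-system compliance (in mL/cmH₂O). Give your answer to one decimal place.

Lung and chest wall are elastances in series: 1/Crs = 1/CL + 1/Ccw.
1/Crs = 1/155 + 1/98 = 0.01666.
Crs = 60.024 mL/cmH2O.

60.0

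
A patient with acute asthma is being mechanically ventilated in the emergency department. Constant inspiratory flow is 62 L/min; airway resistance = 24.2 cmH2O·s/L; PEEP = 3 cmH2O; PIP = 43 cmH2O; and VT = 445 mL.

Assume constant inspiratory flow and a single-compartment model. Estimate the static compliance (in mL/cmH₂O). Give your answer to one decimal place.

29.7

Flow: 62 L/min ÷ 60 = 1.0333 L/s.
Equation of motion (constant flow): PIP = Vt/C + R·V̇ + PEEP.
Vt/C = PIP − R·V̇ − PEEP = 43 − 24.2×1.0333 − 3 = 43 − 25.006 − 3 = 14.994 cmH2O.
C = Vt / 14.994 = 445 / 14.994 = 29.679 mL/cmH2O.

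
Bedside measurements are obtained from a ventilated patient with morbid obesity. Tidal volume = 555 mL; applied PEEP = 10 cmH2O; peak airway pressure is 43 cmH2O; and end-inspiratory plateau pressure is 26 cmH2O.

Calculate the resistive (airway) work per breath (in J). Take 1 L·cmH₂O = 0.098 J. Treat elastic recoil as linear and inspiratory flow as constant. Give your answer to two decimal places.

0.92

With constant inspiratory flow the resistive pressure is constant at PIP − Pplat = 43 − 26 = 17.0 cmH2O, so resistive work = 17.0 × 0.555 = 9.435 L·cmH2O.
× 0.098 J/(L·cmH2O) → 0.9246 J.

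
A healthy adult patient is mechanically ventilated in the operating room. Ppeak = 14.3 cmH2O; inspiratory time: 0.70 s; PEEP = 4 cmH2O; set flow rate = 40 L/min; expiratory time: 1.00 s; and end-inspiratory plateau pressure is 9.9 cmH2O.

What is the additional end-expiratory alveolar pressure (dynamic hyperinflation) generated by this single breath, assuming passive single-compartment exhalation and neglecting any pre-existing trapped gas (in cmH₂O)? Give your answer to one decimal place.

0.9

Flow: 40 L/min ÷ 60 = 0.6667 L/s.
Vt = flow × Ti = 0.6667 L/s × 0.70 s × 1000 mL/L = 466.69 mL.
R = (PIP − Pplat)/V̇ = (14.3 − 9.9) / 0.6667 = 4.4/0.6667 = 6.6 cmH2O·s/L.
C = Vt/(Pplat − PEEP) = 466.69 / (9.9 − 4) = 466.69/5.9 = 79.1 mL/cmH2O.
τ = R × C = 6.6 × 0.0791 L/cmH2O = 0.5221 s.
Fraction remaining = e^(−Te/τ) = e^(−1.00/0.5221) = 0.1473; trapped volume = 466.69 × 0.1473 = 68.743 mL.
Additional alveolar pressure from trapping ≈ V_trapped / C = 68.743 / 79.1 = 0.8691 cmH2O.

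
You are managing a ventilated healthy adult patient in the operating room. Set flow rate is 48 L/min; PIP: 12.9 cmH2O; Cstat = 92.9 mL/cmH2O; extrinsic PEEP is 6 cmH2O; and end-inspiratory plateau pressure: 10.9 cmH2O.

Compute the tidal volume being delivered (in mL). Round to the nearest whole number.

455

Vt = Cstat × (Pplat − PEEP) = 92.9 × (10.9 − 6) = 92.9 × 4.9 = 455.21 mL.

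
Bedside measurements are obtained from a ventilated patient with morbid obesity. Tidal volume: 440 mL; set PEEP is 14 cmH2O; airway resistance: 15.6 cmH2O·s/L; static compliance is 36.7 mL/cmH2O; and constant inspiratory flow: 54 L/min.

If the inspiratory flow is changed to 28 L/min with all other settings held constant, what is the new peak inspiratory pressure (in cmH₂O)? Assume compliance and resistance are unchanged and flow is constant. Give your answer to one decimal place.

33.3

Flow: 54 L/min ÷ 60 = 0.9 L/s.
New flow: 28 L/min ÷ 60 = 0.4667 L/s.
PIP = Vt/C + R·V̇ + PEEP (constant-flow equation of motion).
Only the resistive term changes: ΔPIP = R × ΔV̇ = 15.6 × (0.4667 − 0.9) = 15.6 × -0.4333 = -6.759 cmH2O.
Original PIP = 440/36.7 + 15.6×0.9 + 14 = 40.029 cmH2O; new PIP = 40.029 + (-6.759) = 33.27 cmH2O.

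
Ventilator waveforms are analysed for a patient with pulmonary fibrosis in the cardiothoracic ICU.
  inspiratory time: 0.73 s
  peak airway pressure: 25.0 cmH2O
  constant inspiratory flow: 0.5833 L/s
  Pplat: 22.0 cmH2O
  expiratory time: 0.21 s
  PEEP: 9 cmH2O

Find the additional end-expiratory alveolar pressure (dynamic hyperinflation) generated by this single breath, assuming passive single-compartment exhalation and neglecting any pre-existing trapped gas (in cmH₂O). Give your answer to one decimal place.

Vt = flow × Ti = 0.5833 L/s × 0.73 s × 1000 mL/L = 425.81 mL.
R = (PIP − Pplat)/V̇ = (25.0 − 22.0) / 0.5833 = 3.0/0.5833 = 5.143 cmH2O·s/L.
C = Vt/(Pplat − PEEP) = 425.81 / (22.0 − 9) = 425.81/13.0 = 32.755 mL/cmH2O.
τ = R × C = 5.143 × 0.03276 L/cmH2O = 0.1685 s.
Fraction remaining = e^(−Te/τ) = e^(−0.21/0.1685) = 0.2876; trapped volume = 425.81 × 0.2876 = 122.46 mL.
Additional alveolar pressure from trapping ≈ V_trapped / C = 122.46 / 32.755 = 3.739 cmH2O.

3.7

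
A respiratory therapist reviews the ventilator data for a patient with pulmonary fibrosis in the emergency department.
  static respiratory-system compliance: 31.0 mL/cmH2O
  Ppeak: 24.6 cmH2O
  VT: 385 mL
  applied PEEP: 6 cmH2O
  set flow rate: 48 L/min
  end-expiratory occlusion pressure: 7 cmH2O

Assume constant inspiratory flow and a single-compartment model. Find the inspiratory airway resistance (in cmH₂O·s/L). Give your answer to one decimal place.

6.5

Flow: 48 L/min ÷ 60 = 0.8 L/s.
Total PEEP = 7 cmH2O (set 6 + intrinsic 1); this is the baseline alveolar pressure.
Equation of motion (constant flow): PIP = Vt/C + R·V̇ + PEEP.
R·V̇ = PIP − Vt/C − PEEP = 24.6 − 385/31.0 − 7 = 24.6 − 12.419 − 7 = 5.181 cmH2O.
R = 5.181 / 0.8 = 6.476 cmH2O·s/L.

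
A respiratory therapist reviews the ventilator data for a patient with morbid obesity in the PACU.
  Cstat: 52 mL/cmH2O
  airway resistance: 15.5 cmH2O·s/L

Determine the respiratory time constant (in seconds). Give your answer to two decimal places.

τ = R × C = 15.5 × 52 mL/cmH2O = 15.5 × 0.052 L/cmH2O = 0.806 s.

0.81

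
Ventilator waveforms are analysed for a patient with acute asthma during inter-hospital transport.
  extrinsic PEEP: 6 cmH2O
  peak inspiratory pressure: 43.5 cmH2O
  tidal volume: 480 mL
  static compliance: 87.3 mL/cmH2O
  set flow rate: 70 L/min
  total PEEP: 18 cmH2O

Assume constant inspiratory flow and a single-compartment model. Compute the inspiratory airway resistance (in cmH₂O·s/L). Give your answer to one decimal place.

Flow: 70 L/min ÷ 60 = 1.1667 L/s.
Total PEEP = 18 cmH2O (set 6 + intrinsic 12); this is the baseline alveolar pressure.
Equation of motion (constant flow): PIP = Vt/C + R·V̇ + PEEP.
R·V̇ = PIP − Vt/C − PEEP = 43.5 − 480/87.3 − 18 = 43.5 − 5.498 − 18 = 20.002 cmH2O.
R = 20.002 / 1.1667 = 17.144 cmH2O·s/L.

17.1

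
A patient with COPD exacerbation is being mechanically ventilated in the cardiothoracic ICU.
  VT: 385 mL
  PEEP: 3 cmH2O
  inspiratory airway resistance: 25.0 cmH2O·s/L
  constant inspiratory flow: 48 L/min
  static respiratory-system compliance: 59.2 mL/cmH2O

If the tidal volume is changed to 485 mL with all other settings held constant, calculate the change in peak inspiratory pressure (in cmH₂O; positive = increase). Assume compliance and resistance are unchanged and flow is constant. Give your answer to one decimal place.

PIP = Vt/C + R·V̇ + PEEP (constant-flow equation of motion).
Only the elastic term changes: ΔPIP = ΔVt / C = (485 − 385) / 59.2 = 1.689 cmH2O.

1.7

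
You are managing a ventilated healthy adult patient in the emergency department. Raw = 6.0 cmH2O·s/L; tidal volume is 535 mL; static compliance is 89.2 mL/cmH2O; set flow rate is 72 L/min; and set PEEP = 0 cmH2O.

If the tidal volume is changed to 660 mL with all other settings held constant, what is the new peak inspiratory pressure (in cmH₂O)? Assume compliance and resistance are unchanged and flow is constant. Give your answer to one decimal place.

14.6

Flow: 72 L/min ÷ 60 = 1.2 L/s.
PIP = Vt/C + R·V̇ + PEEP (constant-flow equation of motion).
Only the elastic term changes: ΔPIP = ΔVt / C = (660 − 535) / 89.2 = 1.401 cmH2O.
Original PIP = 535/89.2 + 6.0×1.2 + 0 = 13.198 cmH2O; new PIP = 13.198 + (1.401) = 14.599 cmH2O.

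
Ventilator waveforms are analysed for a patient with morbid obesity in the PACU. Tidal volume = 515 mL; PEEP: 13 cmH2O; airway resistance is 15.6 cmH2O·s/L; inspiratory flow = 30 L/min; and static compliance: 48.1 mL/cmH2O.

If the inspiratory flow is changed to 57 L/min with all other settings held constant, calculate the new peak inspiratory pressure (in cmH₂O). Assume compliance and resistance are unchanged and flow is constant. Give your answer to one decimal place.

38.5

Flow: 30 L/min ÷ 60 = 0.5 L/s.
New flow: 57 L/min ÷ 60 = 0.95 L/s.
PIP = Vt/C + R·V̇ + PEEP (constant-flow equation of motion).
Only the resistive term changes: ΔPIP = R × ΔV̇ = 15.6 × (0.95 − 0.5) = 15.6 × 0.45 = 7.02 cmH2O.
Original PIP = 515/48.1 + 15.6×0.5 + 13 = 31.507 cmH2O; new PIP = 31.507 + (7.02) = 38.527 cmH2O.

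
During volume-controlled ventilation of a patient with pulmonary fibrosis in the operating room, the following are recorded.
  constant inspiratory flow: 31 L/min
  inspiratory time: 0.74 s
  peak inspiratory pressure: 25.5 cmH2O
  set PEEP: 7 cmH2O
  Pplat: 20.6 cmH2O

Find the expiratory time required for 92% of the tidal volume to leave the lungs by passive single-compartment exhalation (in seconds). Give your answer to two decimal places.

Flow: 31 L/min ÷ 60 = 0.5167 L/s.
Vt = flow × Ti = 0.5167 L/s × 0.74 s × 1000 mL/L = 382.36 mL.
R = (PIP − Pplat)/V̇ = (25.5 − 20.6) / 0.5167 = 4.9/0.5167 = 9.483 cmH2O·s/L.
C = Vt/(Pplat − PEEP) = 382.36 / (20.6 − 7) = 382.36/13.6 = 28.115 mL/cmH2O.
τ = R × C = 9.483 × 0.02812 L/cmH2O = 0.2667 s.
t = −τ·ln(1 − 0.92) = −0.2667·ln(0.08) = 0.6736 s.

0.67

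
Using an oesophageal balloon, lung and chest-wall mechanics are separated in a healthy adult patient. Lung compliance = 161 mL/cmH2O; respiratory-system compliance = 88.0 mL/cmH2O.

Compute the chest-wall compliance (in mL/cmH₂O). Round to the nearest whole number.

194

1/Ccw = 1/Crs − 1/CL.
1/Ccw = 1/88.0 − 1/161 = 0.005152.
Ccw = 194.1 mL/cmH2O.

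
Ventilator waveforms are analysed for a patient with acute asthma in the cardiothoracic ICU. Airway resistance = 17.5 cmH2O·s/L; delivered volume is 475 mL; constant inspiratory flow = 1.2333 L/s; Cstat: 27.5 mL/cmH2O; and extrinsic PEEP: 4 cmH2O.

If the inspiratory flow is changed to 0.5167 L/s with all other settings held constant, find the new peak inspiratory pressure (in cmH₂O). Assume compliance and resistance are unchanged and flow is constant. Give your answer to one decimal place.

30.3

PIP = Vt/C + R·V̇ + PEEP (constant-flow equation of motion).
Only the resistive term changes: ΔPIP = R × ΔV̇ = 17.5 × (0.5167 − 1.2333) = 17.5 × -0.7166 = -12.541 cmH2O.
Original PIP = 475/27.5 + 17.5×1.2333 + 4 = 42.855 cmH2O; new PIP = 42.855 + (-12.541) = 30.314 cmH2O.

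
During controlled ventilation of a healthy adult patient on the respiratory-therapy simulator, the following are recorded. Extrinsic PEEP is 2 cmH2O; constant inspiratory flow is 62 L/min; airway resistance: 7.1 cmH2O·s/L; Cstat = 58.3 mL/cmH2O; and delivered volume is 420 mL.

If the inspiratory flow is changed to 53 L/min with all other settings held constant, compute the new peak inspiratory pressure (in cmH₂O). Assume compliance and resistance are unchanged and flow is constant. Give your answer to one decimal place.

Flow: 62 L/min ÷ 60 = 1.0333 L/s.
New flow: 53 L/min ÷ 60 = 0.8833 L/s.
PIP = Vt/C + R·V̇ + PEEP (constant-flow equation of motion).
Only the resistive term changes: ΔPIP = R × ΔV̇ = 7.1 × (0.8833 − 1.0333) = 7.1 × -0.15 = -1.065 cmH2O.
Original PIP = 420/58.3 + 7.1×1.0333 + 2 = 16.541 cmH2O; new PIP = 16.541 + (-1.065) = 15.476 cmH2O.

15.5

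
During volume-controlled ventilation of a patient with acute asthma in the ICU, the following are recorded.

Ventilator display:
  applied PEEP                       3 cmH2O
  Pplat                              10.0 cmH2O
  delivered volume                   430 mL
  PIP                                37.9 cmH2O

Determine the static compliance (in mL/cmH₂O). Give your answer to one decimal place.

Cstat = Vt / (Pplat − PEEP) = 430 / (10.0 − 3) = 430 / 7.0 = 61.429 mL/cmH2O.

61.4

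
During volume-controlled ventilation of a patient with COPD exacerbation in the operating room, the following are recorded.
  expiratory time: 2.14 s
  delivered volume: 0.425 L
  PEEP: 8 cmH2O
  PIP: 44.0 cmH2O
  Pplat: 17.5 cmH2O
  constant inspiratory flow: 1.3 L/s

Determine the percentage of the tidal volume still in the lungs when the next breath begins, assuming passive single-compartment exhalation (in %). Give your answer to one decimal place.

R = (PIP − Pplat)/V̇ = (44.0 − 17.5) / 1.3 = 26.5/1.3 = 20.385 cmH2O·s/L.
C = Vt/(Pplat − PEEP) = 425.0 / (17.5 − 8) = 425.0/9.5 = 44.737 mL/cmH2O.
τ = R × C = 20.385 × 0.04474 L/cmH2O = 0.912 s.
Fraction remaining at end-expiration = e^(−Te/τ) = e^(−2.14/0.912) = 0.0957 → 9.57%.

9.6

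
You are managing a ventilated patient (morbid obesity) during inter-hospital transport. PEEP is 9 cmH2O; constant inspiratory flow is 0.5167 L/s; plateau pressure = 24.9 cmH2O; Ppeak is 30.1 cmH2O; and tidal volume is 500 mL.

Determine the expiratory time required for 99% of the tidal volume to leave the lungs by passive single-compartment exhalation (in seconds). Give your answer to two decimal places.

1.46

R = (PIP − Pplat)/V̇ = (30.1 − 24.9) / 0.5167 = 5.2/0.5167 = 10.064 cmH2O·s/L.
C = Vt/(Pplat − PEEP) = 500.0 / (24.9 − 9) = 500.0/15.9 = 31.447 mL/cmH2O.
τ = R × C = 10.064 × 0.03145 L/cmH2O = 0.3165 s.
t = −τ·ln(1 − 0.99) = −0.3165·ln(0.01) = 1.458 s.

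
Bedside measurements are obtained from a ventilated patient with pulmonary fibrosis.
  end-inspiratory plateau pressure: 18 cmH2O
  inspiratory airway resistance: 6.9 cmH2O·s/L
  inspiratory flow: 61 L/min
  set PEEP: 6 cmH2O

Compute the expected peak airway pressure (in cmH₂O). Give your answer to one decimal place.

25.0

Flow: 61 L/min ÷ 60 = 1.0167 L/s.
PIP = Pplat + Raw × flow = 18 + 6.9 × 1.0167 = 18 + 7.015 = 25.015 cmH2O.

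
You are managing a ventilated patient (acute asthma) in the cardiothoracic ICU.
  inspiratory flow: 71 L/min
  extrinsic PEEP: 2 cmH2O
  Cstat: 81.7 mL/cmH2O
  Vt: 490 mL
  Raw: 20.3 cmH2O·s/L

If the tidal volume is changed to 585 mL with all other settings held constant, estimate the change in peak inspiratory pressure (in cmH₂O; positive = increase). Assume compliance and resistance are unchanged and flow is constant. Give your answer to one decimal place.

PIP = Vt/C + R·V̇ + PEEP (constant-flow equation of motion).
Only the elastic term changes: ΔPIP = ΔVt / C = (585 − 490) / 81.7 = 1.163 cmH2O.

1.2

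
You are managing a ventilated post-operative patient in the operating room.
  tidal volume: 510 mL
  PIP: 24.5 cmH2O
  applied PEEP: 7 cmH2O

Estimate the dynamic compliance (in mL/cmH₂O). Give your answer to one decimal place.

Dynamic compliance = Vt / (PIP − PEEP) = 510 / (24.5 − 7) = 510 / 17.5 = 29.143 mL/cmH2O.

29.1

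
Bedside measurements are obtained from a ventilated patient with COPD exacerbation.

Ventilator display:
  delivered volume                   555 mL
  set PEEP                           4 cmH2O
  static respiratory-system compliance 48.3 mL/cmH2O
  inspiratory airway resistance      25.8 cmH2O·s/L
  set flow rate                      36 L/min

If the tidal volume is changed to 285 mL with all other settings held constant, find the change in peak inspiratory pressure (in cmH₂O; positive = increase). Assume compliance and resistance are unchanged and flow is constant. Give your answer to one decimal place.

-5.6

PIP = Vt/C + R·V̇ + PEEP (constant-flow equation of motion).
Only the elastic term changes: ΔPIP = ΔVt / C = (285 − 555) / 48.3 = -5.59 cmH2O.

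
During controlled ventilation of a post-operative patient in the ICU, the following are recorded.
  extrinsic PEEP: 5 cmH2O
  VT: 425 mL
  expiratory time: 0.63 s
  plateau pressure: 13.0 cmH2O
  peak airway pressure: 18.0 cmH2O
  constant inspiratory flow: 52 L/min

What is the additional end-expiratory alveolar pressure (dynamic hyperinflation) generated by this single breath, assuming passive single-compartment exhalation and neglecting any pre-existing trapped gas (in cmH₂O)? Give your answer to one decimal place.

1.0

Flow: 52 L/min ÷ 60 = 0.8667 L/s.
R = (PIP − Pplat)/V̇ = (18.0 − 13.0) / 0.8667 = 5.0/0.8667 = 5.769 cmH2O·s/L.
C = Vt/(Pplat − PEEP) = 425.0 / (13.0 − 5) = 425.0/8.0 = 53.125 mL/cmH2O.
τ = R × C = 5.769 × 0.05313 L/cmH2O = 0.3065 s.
Fraction remaining = e^(−Te/τ) = e^(−0.63/0.3065) = 0.128; trapped volume = 425.0 × 0.128 = 54.4 mL.
Additional alveolar pressure from trapping ≈ V_trapped / C = 54.4 / 53.125 = 1.024 cmH2O.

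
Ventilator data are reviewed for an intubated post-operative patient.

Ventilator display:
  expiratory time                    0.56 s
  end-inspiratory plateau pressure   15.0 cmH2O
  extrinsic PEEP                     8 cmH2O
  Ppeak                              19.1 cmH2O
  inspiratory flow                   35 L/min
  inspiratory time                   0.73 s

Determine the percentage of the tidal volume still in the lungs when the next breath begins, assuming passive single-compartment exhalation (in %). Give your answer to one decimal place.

Flow: 35 L/min ÷ 60 = 0.5833 L/s.
Vt = flow × Ti = 0.5833 L/s × 0.73 s × 1000 mL/L = 425.81 mL.
R = (PIP − Pplat)/V̇ = (19.1 − 15.0) / 0.5833 = 4.1/0.5833 = 7.029 cmH2O·s/L.
C = Vt/(Pplat − PEEP) = 425.81 / (15.0 − 8) = 425.81/7.0 = 60.83 mL/cmH2O.
τ = R × C = 7.029 × 0.06083 L/cmH2O = 0.4276 s.
Fraction remaining at end-expiration = e^(−Te/τ) = e^(−0.56/0.4276) = 0.2699 → 26.99%.

27.0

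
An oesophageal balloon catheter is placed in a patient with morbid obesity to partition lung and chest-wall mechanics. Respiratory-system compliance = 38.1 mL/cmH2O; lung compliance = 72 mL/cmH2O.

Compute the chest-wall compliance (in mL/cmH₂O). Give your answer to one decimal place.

1/Ccw = 1/Crs − 1/CL.
1/Ccw = 1/38.1 − 1/72 = 0.01236.
Ccw = 80.906 mL/cmH2O.

80.9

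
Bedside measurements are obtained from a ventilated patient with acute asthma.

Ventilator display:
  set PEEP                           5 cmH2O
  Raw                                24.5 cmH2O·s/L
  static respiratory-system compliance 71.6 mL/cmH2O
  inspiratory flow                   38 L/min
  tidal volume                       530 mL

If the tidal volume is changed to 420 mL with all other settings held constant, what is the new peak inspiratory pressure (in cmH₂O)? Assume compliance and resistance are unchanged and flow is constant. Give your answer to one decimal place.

Flow: 38 L/min ÷ 60 = 0.6333 L/s.
PIP = Vt/C + R·V̇ + PEEP (constant-flow equation of motion).
Only the elastic term changes: ΔPIP = ΔVt / C = (420 − 530) / 71.6 = -1.536 cmH2O.
Original PIP = 530/71.6 + 24.5×0.6333 + 5 = 27.918 cmH2O; new PIP = 27.918 + (-1.536) = 26.382 cmH2O.

26.4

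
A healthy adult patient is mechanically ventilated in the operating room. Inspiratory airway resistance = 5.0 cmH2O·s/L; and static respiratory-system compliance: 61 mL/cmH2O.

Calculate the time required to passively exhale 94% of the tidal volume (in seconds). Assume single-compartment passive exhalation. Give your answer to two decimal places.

0.86

τ = R × C = 5.0 × 61 mL/cmH2O = 5.0 × 0.061 L/cmH2O = 0.305 s.
Exhaled fraction f = 1 − e^(−t/τ) → t = −τ·ln(1 − f) = −0.305·ln(0.06) = 0.8581 s.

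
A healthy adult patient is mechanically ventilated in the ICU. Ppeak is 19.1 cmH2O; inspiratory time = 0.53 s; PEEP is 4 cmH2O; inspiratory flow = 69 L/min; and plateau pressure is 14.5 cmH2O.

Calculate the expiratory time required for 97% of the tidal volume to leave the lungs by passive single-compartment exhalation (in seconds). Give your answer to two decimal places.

Flow: 69 L/min ÷ 60 = 1.15 L/s.
Vt = flow × Ti = 1.15 L/s × 0.53 s × 1000 mL/L = 609.5 mL.
R = (PIP − Pplat)/V̇ = (19.1 − 14.5) / 1.15 = 4.6/1.15 = 4.0 cmH2O·s/L.
C = Vt/(Pplat − PEEP) = 609.5 / (14.5 − 4) = 609.5/10.5 = 58.048 mL/cmH2O.
τ = R × C = 4.0 × 0.05805 L/cmH2O = 0.2322 s.
t = −τ·ln(1 − 0.97) = −0.2322·ln(0.03) = 0.8142 s.

0.81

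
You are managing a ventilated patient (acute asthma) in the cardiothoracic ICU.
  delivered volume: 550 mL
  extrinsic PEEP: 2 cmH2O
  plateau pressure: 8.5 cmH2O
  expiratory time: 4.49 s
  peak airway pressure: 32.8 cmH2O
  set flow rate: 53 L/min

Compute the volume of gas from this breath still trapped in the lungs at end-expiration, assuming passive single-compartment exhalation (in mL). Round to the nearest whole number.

80

Flow: 53 L/min ÷ 60 = 0.8833 L/s.
R = (PIP − Pplat)/V̇ = (32.8 − 8.5) / 0.8833 = 24.3/0.8833 = 27.51 cmH2O·s/L.
C = Vt/(Pplat − PEEP) = 550.0 / (8.5 − 2) = 550.0/6.5 = 84.615 mL/cmH2O.
τ = R × C = 27.51 × 0.08462 L/cmH2O = 2.328 s.
Fraction remaining = e^(−Te/τ) = e^(−4.49/2.328) = 0.1453.
Trapped volume = 550.0 × 0.1453 = 79.915 mL.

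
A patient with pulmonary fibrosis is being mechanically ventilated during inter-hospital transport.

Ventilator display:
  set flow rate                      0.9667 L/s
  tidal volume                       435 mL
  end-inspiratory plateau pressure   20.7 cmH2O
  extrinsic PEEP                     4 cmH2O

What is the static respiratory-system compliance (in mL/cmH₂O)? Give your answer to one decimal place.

Cstat = Vt / (Pplat − PEEP) = 435 / (20.7 − 4) = 435 / 16.7 = 26.048 mL/cmH2O.

26.0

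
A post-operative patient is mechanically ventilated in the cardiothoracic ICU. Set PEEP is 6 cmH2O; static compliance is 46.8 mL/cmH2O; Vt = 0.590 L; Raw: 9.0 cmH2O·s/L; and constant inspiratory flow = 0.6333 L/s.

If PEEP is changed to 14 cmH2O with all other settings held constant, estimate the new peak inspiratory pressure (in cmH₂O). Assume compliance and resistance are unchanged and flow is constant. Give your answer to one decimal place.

32.3

PIP = Vt/C + R·V̇ + PEEP (constant-flow equation of motion).
Only the baseline term changes: ΔPIP = ΔPEEP = 14 − 6 = 8.0 cmH2O.
Original PIP = 590/46.8 + 9.0×0.6333 + 6 = 24.307 cmH2O; new PIP = 24.307 + (8.0) = 32.307 cmH2O.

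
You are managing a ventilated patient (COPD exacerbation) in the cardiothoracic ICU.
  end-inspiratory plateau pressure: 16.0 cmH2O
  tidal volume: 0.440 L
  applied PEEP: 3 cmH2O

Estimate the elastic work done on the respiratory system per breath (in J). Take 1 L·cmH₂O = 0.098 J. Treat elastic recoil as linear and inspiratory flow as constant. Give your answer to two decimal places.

0.28

Elastic work ≈ ½ × (Pplat − PEEP) × Vt = 0.5 × (16.0 − 3) × 0.440 L = 0.5 × 13.0 × 0.440 = 2.86 L·cmH2O.
× 0.098 J/(L·cmH2O) → 0.2803 J.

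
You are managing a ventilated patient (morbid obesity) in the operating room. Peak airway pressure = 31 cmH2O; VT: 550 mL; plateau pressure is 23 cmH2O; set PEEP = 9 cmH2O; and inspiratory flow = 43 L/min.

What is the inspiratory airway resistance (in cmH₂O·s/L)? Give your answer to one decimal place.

11.2

Flow: 43 L/min ÷ 60 = 0.7167 L/s.
Raw = (PIP − Pplat) / flow = (31 − 23) / 0.7167 = 8.0 / 0.7167 = 11.162 cmH2O·s/L.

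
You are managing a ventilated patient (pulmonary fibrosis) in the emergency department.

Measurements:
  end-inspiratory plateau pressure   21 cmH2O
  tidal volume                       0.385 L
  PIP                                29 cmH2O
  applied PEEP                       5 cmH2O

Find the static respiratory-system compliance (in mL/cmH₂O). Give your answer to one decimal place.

Cstat = Vt / (Pplat − PEEP) = 385 / (21 − 5) = 385 / 16.0 = 24.063 mL/cmH2O.

24.1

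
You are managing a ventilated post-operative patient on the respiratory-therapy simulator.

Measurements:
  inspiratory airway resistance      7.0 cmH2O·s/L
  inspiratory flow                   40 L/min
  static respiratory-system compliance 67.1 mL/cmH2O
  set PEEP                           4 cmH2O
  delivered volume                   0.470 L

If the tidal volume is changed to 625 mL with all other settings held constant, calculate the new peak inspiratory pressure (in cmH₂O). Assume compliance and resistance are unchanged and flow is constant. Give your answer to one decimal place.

18.0

Flow: 40 L/min ÷ 60 = 0.6667 L/s.
PIP = Vt/C + R·V̇ + PEEP (constant-flow equation of motion).
Only the elastic term changes: ΔPIP = ΔVt / C = (625 − 470) / 67.1 = 2.31 cmH2O.
Original PIP = 470/67.1 + 7.0×0.6667 + 4 = 15.671 cmH2O; new PIP = 15.671 + (2.31) = 17.981 cmH2O.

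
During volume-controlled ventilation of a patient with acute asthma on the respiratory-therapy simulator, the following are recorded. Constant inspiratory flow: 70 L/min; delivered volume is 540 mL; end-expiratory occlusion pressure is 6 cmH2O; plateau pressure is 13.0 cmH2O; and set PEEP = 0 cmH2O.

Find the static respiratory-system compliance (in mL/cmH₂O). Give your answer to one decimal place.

End-expiratory occlusion gives total PEEP = 6 cmH2O (intrinsic PEEP = 6 − 0 = 6). Use total PEEP for the elastic gradient.
Cstat = Vt / (Pplat − PEEPtotal) = 540 / (13.0 − 6) = 540 / 7.0 = 77.143 mL/cmH2O.

77.1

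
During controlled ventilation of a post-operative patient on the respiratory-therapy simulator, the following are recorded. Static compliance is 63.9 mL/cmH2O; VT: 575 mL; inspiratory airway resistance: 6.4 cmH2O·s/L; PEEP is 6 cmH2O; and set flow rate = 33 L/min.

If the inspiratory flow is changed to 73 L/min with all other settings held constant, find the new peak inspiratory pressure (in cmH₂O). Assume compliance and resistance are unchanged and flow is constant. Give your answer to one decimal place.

22.8

Flow: 33 L/min ÷ 60 = 0.55 L/s.
New flow: 73 L/min ÷ 60 = 1.2167 L/s.
PIP = Vt/C + R·V̇ + PEEP (constant-flow equation of motion).
Only the resistive term changes: ΔPIP = R × ΔV̇ = 6.4 × (1.2167 − 0.55) = 6.4 × 0.6667 = 4.267 cmH2O.
Original PIP = 575/63.9 + 6.4×0.55 + 6 = 18.518 cmH2O; new PIP = 18.518 + (4.267) = 22.785 cmH2O.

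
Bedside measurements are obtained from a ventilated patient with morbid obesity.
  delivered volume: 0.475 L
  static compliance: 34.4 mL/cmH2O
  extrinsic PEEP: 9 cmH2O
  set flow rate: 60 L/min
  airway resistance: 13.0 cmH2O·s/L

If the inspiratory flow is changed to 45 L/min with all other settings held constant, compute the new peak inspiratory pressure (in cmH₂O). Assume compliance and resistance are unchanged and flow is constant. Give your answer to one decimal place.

32.6

Flow: 60 L/min ÷ 60 = 1 L/s.
New flow: 45 L/min ÷ 60 = 0.75 L/s.
PIP = Vt/C + R·V̇ + PEEP (constant-flow equation of motion).
Only the resistive term changes: ΔPIP = R × ΔV̇ = 13.0 × (0.75 − 1) = 13.0 × -0.25 = -3.25 cmH2O.
Original PIP = 475/34.4 + 13.0×1 + 9 = 35.808 cmH2O; new PIP = 35.808 + (-3.25) = 32.558 cmH2O.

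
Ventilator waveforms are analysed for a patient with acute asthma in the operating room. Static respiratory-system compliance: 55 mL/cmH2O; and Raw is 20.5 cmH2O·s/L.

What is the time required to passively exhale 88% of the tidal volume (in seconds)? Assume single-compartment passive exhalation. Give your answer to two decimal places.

2.39

τ = R × C = 20.5 × 55 mL/cmH2O = 20.5 × 0.055 L/cmH2O = 1.128 s.
Exhaled fraction f = 1 − e^(−t/τ) → t = −τ·ln(1 − f) = −1.128·ln(0.12) = 2.392 s.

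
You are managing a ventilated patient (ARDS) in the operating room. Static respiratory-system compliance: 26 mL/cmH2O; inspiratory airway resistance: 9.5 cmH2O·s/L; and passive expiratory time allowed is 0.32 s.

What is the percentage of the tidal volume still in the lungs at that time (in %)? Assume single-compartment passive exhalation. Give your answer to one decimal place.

27.4

τ = R × C = 9.5 × 26 mL/cmH2O = 9.5 × 0.026 L/cmH2O = 0.247 s.
Passive exhalation: V(t)/V₀ = e^(−t/τ) = e^(−0.32/0.247) = 0.2737.
Fraction remaining = 0.2737 → 27.37%.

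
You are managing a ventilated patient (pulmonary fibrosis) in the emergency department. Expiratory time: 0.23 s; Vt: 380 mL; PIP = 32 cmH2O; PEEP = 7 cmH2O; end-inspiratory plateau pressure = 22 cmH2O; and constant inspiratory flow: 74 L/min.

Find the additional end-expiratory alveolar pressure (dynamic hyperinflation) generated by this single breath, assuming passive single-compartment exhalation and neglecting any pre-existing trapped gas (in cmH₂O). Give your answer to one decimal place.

4.9

Flow: 74 L/min ÷ 60 = 1.2333 L/s.
R = (PIP − Pplat)/V̇ = (32 − 22) / 1.2333 = 10.0/1.2333 = 8.108 cmH2O·s/L.
C = Vt/(Pplat − PEEP) = 380.0 / (22 − 7) = 380.0/15.0 = 25.333 mL/cmH2O.
τ = R × C = 8.108 × 0.02533 L/cmH2O = 0.2054 s.
Fraction remaining = e^(−Te/τ) = e^(−0.23/0.2054) = 0.3264; trapped volume = 380.0 × 0.3264 = 124.03 mL.
Additional alveolar pressure from trapping ≈ V_trapped / C = 124.03 / 25.333 = 4.896 cmH2O.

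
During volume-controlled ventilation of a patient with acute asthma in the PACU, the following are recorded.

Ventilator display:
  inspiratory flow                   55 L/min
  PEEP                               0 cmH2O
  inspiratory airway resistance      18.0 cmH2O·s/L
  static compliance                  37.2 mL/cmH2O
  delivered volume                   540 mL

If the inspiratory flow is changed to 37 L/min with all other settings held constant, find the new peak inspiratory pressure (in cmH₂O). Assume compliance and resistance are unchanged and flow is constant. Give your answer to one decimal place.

Flow: 55 L/min ÷ 60 = 0.9167 L/s.
New flow: 37 L/min ÷ 60 = 0.6167 L/s.
PIP = Vt/C + R·V̇ + PEEP (constant-flow equation of motion).
Only the resistive term changes: ΔPIP = R × ΔV̇ = 18.0 × (0.6167 − 0.9167) = 18.0 × -0.3 = -5.4 cmH2O.
Original PIP = 540/37.2 + 18.0×0.9167 + 0 = 31.017 cmH2O; new PIP = 31.017 + (-5.4) = 25.617 cmH2O.

25.6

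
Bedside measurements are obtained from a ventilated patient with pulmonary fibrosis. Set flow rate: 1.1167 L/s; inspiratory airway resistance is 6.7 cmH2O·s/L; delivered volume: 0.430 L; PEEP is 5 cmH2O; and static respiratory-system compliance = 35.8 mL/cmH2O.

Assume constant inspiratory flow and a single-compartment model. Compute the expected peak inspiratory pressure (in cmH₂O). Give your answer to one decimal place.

24.5

Equation of motion (constant flow): PIP = Vt/C + R·V̇ + PEEP.
PIP = 430/35.8 + 6.7×1.1167 + 5 = 12.011 + 7.482 + 5 = 24.493 cmH2O.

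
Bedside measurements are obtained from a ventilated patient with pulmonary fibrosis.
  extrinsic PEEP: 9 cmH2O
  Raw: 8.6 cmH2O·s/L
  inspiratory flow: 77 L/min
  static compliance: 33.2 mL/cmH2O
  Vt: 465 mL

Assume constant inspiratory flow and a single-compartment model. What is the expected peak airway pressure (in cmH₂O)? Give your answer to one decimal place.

34.0

Flow: 77 L/min ÷ 60 = 1.2833 L/s.
Equation of motion (constant flow): PIP = Vt/C + R·V̇ + PEEP.
PIP = 465/33.2 + 8.6×1.2833 + 9 = 14.006 + 11.036 + 9 = 34.042 cmH2O.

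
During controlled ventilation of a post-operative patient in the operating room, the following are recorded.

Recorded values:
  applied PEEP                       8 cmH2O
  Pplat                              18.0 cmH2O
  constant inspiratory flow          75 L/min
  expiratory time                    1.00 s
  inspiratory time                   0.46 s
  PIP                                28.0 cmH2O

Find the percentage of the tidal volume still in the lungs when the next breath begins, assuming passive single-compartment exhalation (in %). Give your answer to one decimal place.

Flow: 75 L/min ÷ 60 = 1.25 L/s.
Vt = flow × Ti = 1.25 L/s × 0.46 s × 1000 mL/L = 575.0 mL.
R = (PIP − Pplat)/V̇ = (28.0 − 18.0) / 1.25 = 10.0/1.25 = 8.0 cmH2O·s/L.
C = Vt/(Pplat − PEEP) = 575.0 / (18.0 − 8) = 575.0/10.0 = 57.5 mL/cmH2O.
τ = R × C = 8.0 × 0.0575 L/cmH2O = 0.46 s.
Fraction remaining at end-expiration = e^(−Te/τ) = e^(−1.00/0.46) = 0.1137 → 11.37%.

11.4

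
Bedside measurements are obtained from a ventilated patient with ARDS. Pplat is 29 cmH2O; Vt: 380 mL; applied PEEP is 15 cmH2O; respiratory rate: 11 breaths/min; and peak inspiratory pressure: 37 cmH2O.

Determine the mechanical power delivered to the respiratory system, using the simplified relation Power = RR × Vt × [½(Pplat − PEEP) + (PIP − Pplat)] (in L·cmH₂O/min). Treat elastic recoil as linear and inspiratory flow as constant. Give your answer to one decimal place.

Per-breath work = Vt × [½(Pplat−PEEP) + (PIP−Pplat)] = 0.380 × [0.5×14.0 + 8.0] = 0.380 × 15.0 = 5.7 L·cmH2O.
Power = 11 × 5.7 = 62.7 L·cmH2O/min.

62.7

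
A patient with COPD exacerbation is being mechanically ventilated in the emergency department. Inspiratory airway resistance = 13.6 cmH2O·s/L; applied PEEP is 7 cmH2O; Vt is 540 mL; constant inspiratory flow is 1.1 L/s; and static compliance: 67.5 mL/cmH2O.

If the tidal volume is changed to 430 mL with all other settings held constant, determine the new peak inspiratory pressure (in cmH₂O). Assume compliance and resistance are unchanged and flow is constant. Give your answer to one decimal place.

PIP = Vt/C + R·V̇ + PEEP (constant-flow equation of motion).
Only the elastic term changes: ΔPIP = ΔVt / C = (430 − 540) / 67.5 = -1.63 cmH2O.
Original PIP = 540/67.5 + 13.6×1.1 + 7 = 29.96 cmH2O; new PIP = 29.96 + (-1.63) = 28.33 cmH2O.

28.3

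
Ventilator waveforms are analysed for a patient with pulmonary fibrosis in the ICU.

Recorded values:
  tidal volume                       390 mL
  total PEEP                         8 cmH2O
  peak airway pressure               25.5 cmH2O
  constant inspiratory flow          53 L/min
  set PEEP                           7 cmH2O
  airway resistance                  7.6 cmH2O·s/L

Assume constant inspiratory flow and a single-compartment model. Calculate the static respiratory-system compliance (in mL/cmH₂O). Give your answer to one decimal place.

Flow: 53 L/min ÷ 60 = 0.8833 L/s.
Total PEEP = 8 cmH2O (set 7 + intrinsic 1); this is the baseline alveolar pressure.
Equation of motion (constant flow): PIP = Vt/C + R·V̇ + PEEP.
Vt/C = PIP − R·V̇ − PEEP = 25.5 − 7.6×0.8833 − 8 = 25.5 − 6.713 − 8 = 10.787 cmH2O.
C = Vt / 10.787 = 390 / 10.787 = 36.155 mL/cmH2O.

36.2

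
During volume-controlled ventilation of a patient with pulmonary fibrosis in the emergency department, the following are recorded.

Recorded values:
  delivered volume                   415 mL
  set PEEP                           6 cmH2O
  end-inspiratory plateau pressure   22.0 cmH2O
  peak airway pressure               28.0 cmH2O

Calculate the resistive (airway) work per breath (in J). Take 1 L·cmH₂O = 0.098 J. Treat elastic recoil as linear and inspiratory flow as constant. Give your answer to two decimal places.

With constant inspiratory flow the resistive pressure is constant at PIP − Pplat = 28.0 − 22.0 = 6.0 cmH2O, so resistive work = 6.0 × 0.415 = 2.49 L·cmH2O.
× 0.098 J/(L·cmH2O) → 0.244 J.

0.24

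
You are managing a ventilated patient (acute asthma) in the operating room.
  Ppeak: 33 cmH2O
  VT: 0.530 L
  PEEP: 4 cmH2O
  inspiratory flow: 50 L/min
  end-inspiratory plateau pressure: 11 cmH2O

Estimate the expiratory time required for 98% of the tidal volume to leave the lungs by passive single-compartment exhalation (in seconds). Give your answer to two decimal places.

7.82

Flow: 50 L/min ÷ 60 = 0.8333 L/s.
R = (PIP − Pplat)/V̇ = (33 − 11) / 0.8333 = 22.0/0.8333 = 26.401 cmH2O·s/L.
C = Vt/(Pplat − PEEP) = 530.0 / (11 − 4) = 530.0/7.0 = 75.714 mL/cmH2O.
τ = R × C = 26.401 × 0.07571 L/cmH2O = 1.999 s.
t = −τ·ln(1 − 0.98) = −1.999·ln(0.02) = 7.82 s.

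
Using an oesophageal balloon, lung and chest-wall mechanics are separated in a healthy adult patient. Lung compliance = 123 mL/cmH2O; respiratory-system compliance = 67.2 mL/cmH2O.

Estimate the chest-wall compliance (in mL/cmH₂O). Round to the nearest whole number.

1/Ccw = 1/Crs − 1/CL.
1/Ccw = 1/67.2 − 1/123 = 0.006751.
Ccw = 148.13 mL/cmH2O.

148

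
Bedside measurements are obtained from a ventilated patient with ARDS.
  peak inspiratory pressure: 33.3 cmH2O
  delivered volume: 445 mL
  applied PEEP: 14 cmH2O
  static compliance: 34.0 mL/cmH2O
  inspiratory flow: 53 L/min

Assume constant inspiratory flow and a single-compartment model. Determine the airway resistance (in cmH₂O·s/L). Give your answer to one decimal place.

7.0

Flow: 53 L/min ÷ 60 = 0.8833 L/s.
Equation of motion (constant flow): PIP = Vt/C + R·V̇ + PEEP.
R·V̇ = PIP − Vt/C − PEEP = 33.3 − 445/34.0 − 14 = 33.3 − 13.088 − 14 = 6.212 cmH2O.
R = 6.212 / 0.8833 = 7.033 cmH2O·s/L.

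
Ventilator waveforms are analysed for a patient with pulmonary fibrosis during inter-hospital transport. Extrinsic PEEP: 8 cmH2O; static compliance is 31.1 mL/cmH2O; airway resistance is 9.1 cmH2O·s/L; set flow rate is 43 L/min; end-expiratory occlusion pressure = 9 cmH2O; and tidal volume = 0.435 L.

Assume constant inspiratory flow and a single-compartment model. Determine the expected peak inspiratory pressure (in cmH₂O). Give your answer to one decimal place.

29.5

Flow: 43 L/min ÷ 60 = 0.7167 L/s.
Total PEEP = 9 cmH2O (set 8 + intrinsic 1); this is the baseline alveolar pressure.
Equation of motion (constant flow): PIP = Vt/C + R·V̇ + PEEP.
PIP = 435/31.1 + 9.1×0.7167 + 9 = 13.987 + 6.522 + 9 = 29.509 cmH2O.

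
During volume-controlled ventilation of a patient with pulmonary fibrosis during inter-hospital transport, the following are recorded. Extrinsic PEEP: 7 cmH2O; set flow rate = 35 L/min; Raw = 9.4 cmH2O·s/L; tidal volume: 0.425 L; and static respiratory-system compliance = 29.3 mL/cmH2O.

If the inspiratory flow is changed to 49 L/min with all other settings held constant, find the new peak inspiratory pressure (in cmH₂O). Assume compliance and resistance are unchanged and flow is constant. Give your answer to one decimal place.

29.2

Flow: 35 L/min ÷ 60 = 0.5833 L/s.
New flow: 49 L/min ÷ 60 = 0.8167 L/s.
PIP = Vt/C + R·V̇ + PEEP (constant-flow equation of motion).
Only the resistive term changes: ΔPIP = R × ΔV̇ = 9.4 × (0.8167 − 0.5833) = 9.4 × 0.2334 = 2.194 cmH2O.
Original PIP = 425/29.3 + 9.4×0.5833 + 7 = 26.988 cmH2O; new PIP = 26.988 + (2.194) = 29.182 cmH2O.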